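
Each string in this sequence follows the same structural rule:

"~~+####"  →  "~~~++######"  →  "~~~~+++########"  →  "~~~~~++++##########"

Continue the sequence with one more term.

Reading off run lengths: ~ runs 2, 3, 4, 5; + runs 1, 2, 3, 4; # runs 4, 6, 8, 10 — each is linear in n, where the shown terms are n = 2, 3, 4, 5.
For the next term, n = 6, so the run lengths are 6, 5, 12.

~~~~~~+++++############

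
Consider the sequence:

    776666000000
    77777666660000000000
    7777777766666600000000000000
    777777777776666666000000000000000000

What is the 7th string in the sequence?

777777777777777777776666666666000000000000000000000000000000

Term n consists of 3n-1 7's, followed by n+3 6's, followed by 4n+2 0's (n = 1, 2, …).
Setting n = 7 gives 20, 10, 30 characters in each block.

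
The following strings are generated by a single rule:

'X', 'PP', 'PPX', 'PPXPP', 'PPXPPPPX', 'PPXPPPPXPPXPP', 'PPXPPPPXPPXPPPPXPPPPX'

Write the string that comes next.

PPXPPPPXPPXPPPPXPPPPXPPXPPPPXPPXPP

Each term (from the third on) is the previous term followed by the one before it: term 3 = PP·X = PPX.
So term 8 is PPXPPPPXPPXPPPPXPPPPX·PPXPPPPXPPXPP.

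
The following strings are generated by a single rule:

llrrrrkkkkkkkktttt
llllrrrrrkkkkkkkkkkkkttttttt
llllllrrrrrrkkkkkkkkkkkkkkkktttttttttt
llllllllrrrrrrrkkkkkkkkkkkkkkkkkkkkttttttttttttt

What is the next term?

The n-th term is 2n-2 l's then n+2 r's then 4n k's then 3n-2 t's, where the shown terms are n = 2, 3, 4, 5.
For the next term, n = 6, so the run lengths are 10, 8, 24, 16.

llllllllllrrrrrrrrkkkkkkkkkkkkkkkkkkkkkkkktttttttttttttttt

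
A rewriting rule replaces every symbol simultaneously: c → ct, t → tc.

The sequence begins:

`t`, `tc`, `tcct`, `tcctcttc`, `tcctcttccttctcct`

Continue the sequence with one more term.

tcctcttccttctcctcttctccttcctcttc

φ(tcctcttccttctcct) expands symbol-by-symbol to tc ct ct tc ct tc tc ct ct tc tc ct tc ct ct tc; joining the 16 pieces gives the next term.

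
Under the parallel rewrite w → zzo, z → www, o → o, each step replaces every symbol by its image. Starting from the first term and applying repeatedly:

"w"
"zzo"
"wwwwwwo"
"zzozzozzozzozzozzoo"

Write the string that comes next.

Rewriting the 19 symbols of zzozzozzozzozzozzoo one by one yields www www o www www o www www o www www o www www o www www o o; concatenated:

wwwwwwowwwwwwowwwwwwowwwwwwowwwwwwowwwwwwoo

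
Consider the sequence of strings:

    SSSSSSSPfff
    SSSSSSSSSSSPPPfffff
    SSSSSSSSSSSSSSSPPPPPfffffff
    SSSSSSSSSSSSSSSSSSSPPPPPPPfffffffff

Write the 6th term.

SSSSSSSSSSSSSSSSSSSSSSSSSSSPPPPPPPPPPPfffffffffffff

Reading off run lengths: S runs 7, 11, 15, 19; P runs 1, 3, 5, 7; f runs 3, 5, 7, 9 — each is linear in n (n = 1, 2, …).
At n = 6 the blocks have lengths 27, 11, 13.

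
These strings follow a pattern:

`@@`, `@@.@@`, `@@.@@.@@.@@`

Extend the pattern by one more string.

Every step duplicates the string with '.' between the halves.
Doubling @@.@@.@@.@@ with '.' between the halves:

@@.@@.@@.@@.@@.@@.@@.@@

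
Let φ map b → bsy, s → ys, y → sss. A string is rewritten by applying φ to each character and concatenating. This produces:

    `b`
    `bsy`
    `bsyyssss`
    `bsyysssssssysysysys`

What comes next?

φ(bsyysssssssysysysys) expands symbol-by-symbol to bsy ys sss sss ys ys ys ys ys ys ys sss ys sss ys sss ys sss ys; joining the 19 pieces gives the next term.

bsyysssssssysysysysysysyssssyssssyssssyssssys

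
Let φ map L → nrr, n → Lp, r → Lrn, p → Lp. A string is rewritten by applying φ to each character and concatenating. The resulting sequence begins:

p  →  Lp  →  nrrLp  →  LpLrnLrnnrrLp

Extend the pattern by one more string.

Rewriting the 13 symbols of LpLrnLrnnrrLp one by one yields nrr Lp nrr Lrn Lp nrr Lrn Lp Lp Lrn Lrn nrr Lp; concatenated:

nrrLpnrrLrnLpnrrLrnLpLpLrnLrnnrrLp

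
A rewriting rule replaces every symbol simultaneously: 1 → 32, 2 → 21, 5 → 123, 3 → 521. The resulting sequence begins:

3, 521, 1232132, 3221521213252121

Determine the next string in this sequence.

521212132123213221325212112321322132

Replace each of the 16 characters of 3221521213252121 in place — 521 21 21 32 123 21 32 21 32 521 21 123 21 32 21 32 — and concatenate.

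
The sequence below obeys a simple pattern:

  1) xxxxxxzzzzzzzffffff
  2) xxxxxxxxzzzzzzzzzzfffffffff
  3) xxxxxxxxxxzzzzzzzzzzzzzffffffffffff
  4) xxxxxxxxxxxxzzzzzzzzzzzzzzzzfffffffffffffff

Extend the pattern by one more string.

Reading off run lengths: x runs 6, 8, 10, 12; z runs 7, 10, 13, 16; f runs 6, 9, 12, 15 — each is linear in n, where the shown terms are n = 2, 3, 4, 5.
At n = 6 the blocks have lengths 14, 19, 18.

xxxxxxxxxxxxxxzzzzzzzzzzzzzzzzzzzffffffffffffffffff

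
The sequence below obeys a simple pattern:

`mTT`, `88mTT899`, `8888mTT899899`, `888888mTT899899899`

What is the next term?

88888888mTT899899899899

Each term wraps the previous one in 88 on the left and 899 on the right.
One more step from 888888mTT899899899 gives the answer.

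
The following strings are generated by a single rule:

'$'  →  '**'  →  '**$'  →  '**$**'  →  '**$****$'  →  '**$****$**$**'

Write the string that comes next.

**$****$**$****$****$

Each term (from the third on) is the previous term followed by the one before it: term 3 = **·$ = **$.
The next term joins **$****$**$** and **$****$.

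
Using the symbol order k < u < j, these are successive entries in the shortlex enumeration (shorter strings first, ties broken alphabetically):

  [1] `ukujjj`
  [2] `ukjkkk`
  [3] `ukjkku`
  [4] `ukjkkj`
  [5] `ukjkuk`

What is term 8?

Stepping forward 3 times from ukjkuk: ukjkuk → ukjkuu → ukjkuj, then the target.

ukjkjk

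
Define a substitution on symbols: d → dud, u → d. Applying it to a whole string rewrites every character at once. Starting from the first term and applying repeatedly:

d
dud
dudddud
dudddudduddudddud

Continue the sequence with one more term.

dudddudduddudddudduddduddudddudduddudddud

Applying the rule to each of the 17 symbols of dudddudduddudddud gives the pieces dud d dud dud dud d dud dud d dud dud d dud dud dud d dud, which concatenate to the answer.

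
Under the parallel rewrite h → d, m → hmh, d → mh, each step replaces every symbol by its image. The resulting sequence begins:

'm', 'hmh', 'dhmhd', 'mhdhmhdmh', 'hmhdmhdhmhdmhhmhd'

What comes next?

dhmhdmhhmhdmhdhmhdmhhmhddhmhdmh

Replace each of the 17 characters of hmhdmhdhmhdmhhmhd in place — d hmh d mh hmh d mh d hmh d mh hmh d d hmh d mh — and concatenate.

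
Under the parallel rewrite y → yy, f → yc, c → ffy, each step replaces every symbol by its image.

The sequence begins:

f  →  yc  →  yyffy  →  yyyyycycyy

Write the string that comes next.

Rewriting each symbol of yyyyycycyy: y→yy, y→yy, y→yy, y→yy, y→yy, c→ffy, y→yy, c→ffy, y→yy, y→yy, which concatenates to yy yy yy yy yy ffy yy ffy yy yy.

yyyyyyyyyyffyyyffyyyyy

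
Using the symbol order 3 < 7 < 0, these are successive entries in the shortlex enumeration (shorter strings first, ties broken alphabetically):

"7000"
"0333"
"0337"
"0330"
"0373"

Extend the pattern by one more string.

0377

The successor of 0373 increments the rightmost position that isn't already 0 and resets every position after it to 3.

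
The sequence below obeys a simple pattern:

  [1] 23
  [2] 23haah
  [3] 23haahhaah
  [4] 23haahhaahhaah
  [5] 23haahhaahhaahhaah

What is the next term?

Each term is the previous one with haah appended.
Applying this once more to 23haahhaahhaahhaah:

23haahhaahhaahhaahhaah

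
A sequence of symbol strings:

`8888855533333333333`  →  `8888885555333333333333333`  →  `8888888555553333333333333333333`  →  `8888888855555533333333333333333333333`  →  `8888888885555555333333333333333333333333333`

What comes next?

Reading off run lengths: 8 runs 5, 6, 7, 8, 9; 5 runs 3, 4, 5, 6, 7; 3 runs 11, 15, 19, 23, 27 — each is linear in n, where the shown terms are n = 2, 3, 4, 5, 6.
Setting n = 7 gives 10, 8, 31 characters in each block.

8888888888555555553333333333333333333333333333333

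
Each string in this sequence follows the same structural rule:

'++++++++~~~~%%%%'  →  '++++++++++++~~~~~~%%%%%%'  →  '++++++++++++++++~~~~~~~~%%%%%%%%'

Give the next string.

Reading off run lengths: + runs 8, 12, 16; ~ runs 4, 6, 8; % runs 4, 6, 8 — each is linear in n, where the shown terms are n = 2, 3, 4.
For the next term, n = 5, so the run lengths are 20, 10, 10.

++++++++++++++++++++~~~~~~~~~~%%%%%%%%%%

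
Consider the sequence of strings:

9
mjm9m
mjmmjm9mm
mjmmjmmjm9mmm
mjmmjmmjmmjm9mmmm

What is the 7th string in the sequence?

mjmmjmmjmmjmmjmmjm9mmmmmm

Each term wraps the previous one in mjm on the left and m on the right.
From mjmmjmmjmmjm9mmmm, 2 further steps: mjmmjmmjmmjm9mmmm → mjmmjmmjmmjmmjm9mmmmm → (answer).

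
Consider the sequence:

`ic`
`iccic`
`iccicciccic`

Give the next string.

iccicciccicciccicciccic

Each string is two copies of the previous one joined by 'c'.
So the next term is two copies of iccicciccic with 'c' between the halves.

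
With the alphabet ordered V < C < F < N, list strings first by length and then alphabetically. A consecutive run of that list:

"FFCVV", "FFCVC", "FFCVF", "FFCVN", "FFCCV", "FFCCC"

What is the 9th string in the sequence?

FFCFV

Stepping forward 3 times from FFCCC: FFCCC → FFCCF → FFCCN, then the target.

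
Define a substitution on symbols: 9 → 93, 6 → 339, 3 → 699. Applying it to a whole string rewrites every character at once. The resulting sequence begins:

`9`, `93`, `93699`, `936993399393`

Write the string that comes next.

Rewriting each symbol of 936993399393: 9→93, 3→699, 6→339, 9→93, 9→93, 3→699, 3→699, 9→93, 9→93, 3→699, 9→93, 3→699, which concatenates to 93 699 339 93 93 699 699 93 93 699 93 699.

936993399393699699939369993699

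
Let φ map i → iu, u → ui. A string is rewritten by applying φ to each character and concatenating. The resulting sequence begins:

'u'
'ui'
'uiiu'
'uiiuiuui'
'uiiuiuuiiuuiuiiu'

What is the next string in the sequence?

uiiuiuuiiuuiuiiuiuuiuiiuuiiuiuui

Replace each of the 16 characters of uiiuiuuiiuuiuiiu in place — ui iu iu ui iu ui ui iu iu ui ui iu ui iu iu ui — and concatenate.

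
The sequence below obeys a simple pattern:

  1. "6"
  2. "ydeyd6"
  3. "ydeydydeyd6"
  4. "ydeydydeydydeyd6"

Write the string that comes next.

ydeydydeydydeydydeyd6

The strings grow by a fixed prefix ydeyd each time.
One more step from ydeydydeydydeyd6 gives the answer.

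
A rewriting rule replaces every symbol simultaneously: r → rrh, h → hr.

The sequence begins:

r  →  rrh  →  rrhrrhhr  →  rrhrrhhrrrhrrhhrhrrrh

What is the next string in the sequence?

φ(rrhrrhhrrrhrrhhrhrrrh) expands symbol-by-symbol to rrh rrh hr rrh rrh hr hr rrh rrh rrh hr rrh rrh hr hr rrh hr rrh rrh rrh hr; joining the 21 pieces gives the next term.

rrhrrhhrrrhrrhhrhrrrhrrhrrhhrrrhrrhhrhrrrhhrrrhrrhrrhhr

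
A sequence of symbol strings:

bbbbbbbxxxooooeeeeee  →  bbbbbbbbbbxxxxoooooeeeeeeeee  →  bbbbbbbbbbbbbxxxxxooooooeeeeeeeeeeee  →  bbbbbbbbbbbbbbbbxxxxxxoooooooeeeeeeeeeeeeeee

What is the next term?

bbbbbbbbbbbbbbbbbbbxxxxxxxooooooooeeeeeeeeeeeeeeeeee

The n-th term is 3n+1 b's then n+1 x's then n+2 o's then 3n e's, where the shown terms are n = 2, 3, 4, 5.
At n = 6 the blocks have lengths 19, 7, 8, 18.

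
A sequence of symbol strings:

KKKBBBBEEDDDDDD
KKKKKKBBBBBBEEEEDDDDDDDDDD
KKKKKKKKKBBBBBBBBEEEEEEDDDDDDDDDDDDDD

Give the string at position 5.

KKKKKKKKKKKKKKKBBBBBBBBBBBBEEEEEEEEEEDDDDDDDDDDDDDDDDDDDDDD

The n-th term is 3n K's then 2n+2 B's then 2n E's then 4n+2 D's (n = 1, 2, …).
For term 5, n = 5, so the run lengths are 15, 12, 10, 22.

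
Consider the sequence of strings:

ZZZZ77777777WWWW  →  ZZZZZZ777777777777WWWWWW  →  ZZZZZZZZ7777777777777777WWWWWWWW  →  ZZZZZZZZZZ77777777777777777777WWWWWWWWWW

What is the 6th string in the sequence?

The n-th term is 2n Z's then 4n 7's then 2n W's, where the shown terms are n = 2, 3, 4, 5.
Setting n = 7 gives 14, 28, 14 characters in each block.

ZZZZZZZZZZZZZZ7777777777777777777777777777WWWWWWWWWWWWWW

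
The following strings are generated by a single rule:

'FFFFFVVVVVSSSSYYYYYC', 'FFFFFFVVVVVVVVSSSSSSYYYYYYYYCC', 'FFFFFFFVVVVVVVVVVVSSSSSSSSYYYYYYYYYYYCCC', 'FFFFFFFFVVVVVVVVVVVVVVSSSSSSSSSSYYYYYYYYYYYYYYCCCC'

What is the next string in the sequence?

FFFFFFFFFVVVVVVVVVVVVVVVVVSSSSSSSSSSSSYYYYYYYYYYYYYYYYYCCCCC

Term n consists of n+3 F's, followed by 3n-1 V's, followed by 2n S's, followed by 3n-1 Y's, followed by n-1 C's, where the shown terms are n = 2, 3, 4, 5.
For the next term, n = 6, so the run lengths are 9, 17, 12, 17, 5.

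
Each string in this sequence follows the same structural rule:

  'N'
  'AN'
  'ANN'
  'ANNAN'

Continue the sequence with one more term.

This is a Fibonacci-style word recurrence s(k) = s(k−1)·s(k−2): e.g. AN·N = ANN.
The next term joins ANNAN and ANN.

ANNANANN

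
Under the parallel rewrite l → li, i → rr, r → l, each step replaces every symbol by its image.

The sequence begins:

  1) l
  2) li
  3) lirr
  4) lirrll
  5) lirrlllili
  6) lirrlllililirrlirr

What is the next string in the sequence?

Applying the rule to each of the 18 symbols of lirrlllililirrlirr gives the pieces li rr l l li li li rr li rr li rr l l li rr l l, which concatenate to the answer.

lirrlllililirrlirrlirrlllirrll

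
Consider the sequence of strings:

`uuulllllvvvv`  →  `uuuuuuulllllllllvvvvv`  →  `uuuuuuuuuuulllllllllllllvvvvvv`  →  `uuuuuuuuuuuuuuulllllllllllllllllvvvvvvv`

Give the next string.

The n-th term is 4n-1 u's then 4n+1 l's then n+3 v's (n = 1, 2, …).
For the next term, n = 5, so the run lengths are 19, 21, 8.

uuuuuuuuuuuuuuuuuuulllllllllllllllllllllvvvvvvvv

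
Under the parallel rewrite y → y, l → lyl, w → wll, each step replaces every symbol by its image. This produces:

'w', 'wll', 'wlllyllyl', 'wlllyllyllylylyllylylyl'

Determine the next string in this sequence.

Applying the rule to each of the 23 symbols of wlllyllyllylylyllylylyl gives the pieces wll lyl lyl lyl y lyl lyl y lyl lyl y lyl y lyl y lyl lyl y lyl y lyl y lyl, which concatenate to the answer.

wlllyllyllylylyllylylyllylylylylylylyllylylylylylylyl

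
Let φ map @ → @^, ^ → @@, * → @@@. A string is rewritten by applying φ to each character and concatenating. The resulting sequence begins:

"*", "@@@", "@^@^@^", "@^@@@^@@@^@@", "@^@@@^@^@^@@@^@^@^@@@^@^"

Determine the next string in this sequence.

@^@@@^@^@^@@@^@@@^@@@^@^@^@@@^@@@^@@@^@^@^@@@^@@

Applying the rule to each of the 24 symbols of @^@@@^@^@^@@@^@^@^@@@^@^ gives the pieces @^ @@ @^ @^ @^ @@ @^ @@ @^ @@ @^ @^ @^ @@ @^ @@ @^ @@ @^ @^ @^ @@ @^ @@, which concatenate to the answer.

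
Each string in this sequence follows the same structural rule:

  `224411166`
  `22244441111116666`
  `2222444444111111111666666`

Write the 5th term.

22222244444444441111111111111116666666666

Each string has the form 2^{n+1} 4^{2n} 1^{3n} 6^{2n} (n = 1, 2, …).
At n = 5 the blocks have lengths 6, 10, 15, 10.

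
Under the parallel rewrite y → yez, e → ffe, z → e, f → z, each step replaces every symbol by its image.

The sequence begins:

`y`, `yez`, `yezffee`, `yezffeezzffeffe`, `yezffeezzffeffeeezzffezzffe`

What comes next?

Replace each of the 27 characters of yezffeezzffeffeeezzffezzffe in place — yez ffe e z z ffe ffe e e z z ffe z z ffe ffe ffe e e z z ffe e e z z ffe — and concatenate.

yezffeezzffeffeeezzffezzffeffeffeeezzffeeezzffe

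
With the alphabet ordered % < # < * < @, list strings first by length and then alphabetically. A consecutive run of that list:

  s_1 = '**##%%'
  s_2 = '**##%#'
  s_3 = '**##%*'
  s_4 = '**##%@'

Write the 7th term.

Stepping forward 3 times from **##%@: **##%@ → **###% → **####, then the target.

**###*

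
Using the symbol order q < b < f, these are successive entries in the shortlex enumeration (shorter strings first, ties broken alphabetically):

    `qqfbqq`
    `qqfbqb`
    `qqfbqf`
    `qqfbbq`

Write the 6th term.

qqfbbf

Advancing 2 positions from qqfbbq through qqfbbq → qqfbbb reaches term 6.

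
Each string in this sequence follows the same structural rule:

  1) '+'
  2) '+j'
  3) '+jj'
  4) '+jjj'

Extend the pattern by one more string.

+jjjj

Every step adds j to the end: s(k+1) = s(k)·j.
So the next term is +jjj·j.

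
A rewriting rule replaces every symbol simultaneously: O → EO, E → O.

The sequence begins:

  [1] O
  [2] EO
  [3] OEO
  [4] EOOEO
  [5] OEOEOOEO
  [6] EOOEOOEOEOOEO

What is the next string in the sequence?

φ(EOOEOOEOEOOEO) expands symbol-by-symbol to O EO EO O EO EO O EO O EO EO O EO; joining the 13 pieces gives the next term.

OEOEOOEOEOOEOOEOEOOEO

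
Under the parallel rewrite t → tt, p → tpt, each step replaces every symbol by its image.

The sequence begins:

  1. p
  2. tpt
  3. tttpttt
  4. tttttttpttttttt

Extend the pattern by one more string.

tttttttttttttttpttttttttttttttt

Replace each of the 15 characters of tttttttpttttttt in place — tt tt tt tt tt tt tt tpt tt tt tt tt tt tt tt — and concatenate.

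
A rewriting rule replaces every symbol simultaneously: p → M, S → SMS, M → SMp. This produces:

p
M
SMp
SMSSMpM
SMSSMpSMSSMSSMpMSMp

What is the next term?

SMSSMpSMSSMSSMpMSMSSMpSMSSMSSMpSMSSMSSMpMSMpSMSSMpM

Replace each of the 19 characters of SMSSMpSMSSMSSMpMSMp in place — SMS SMp SMS SMS SMp M SMS SMp SMS SMS SMp SMS SMS SMp M SMp SMS SMp M — and concatenate.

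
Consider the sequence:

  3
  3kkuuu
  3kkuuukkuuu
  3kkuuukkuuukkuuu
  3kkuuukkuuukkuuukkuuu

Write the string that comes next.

The strings grow by a fixed suffix kkuuu each time.
One more step from 3kkuuukkuuukkuuukkuuu gives the answer.

3kkuuukkuuukkuuukkuuukkuuu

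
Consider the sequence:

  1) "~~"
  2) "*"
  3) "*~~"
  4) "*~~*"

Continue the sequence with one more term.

*~~**~~

From term 3 onward, concatenate the last term with the second-to-last: *·~~ = *~~, *~~·* = *~~*, …
The next term joins *~~* and *~~.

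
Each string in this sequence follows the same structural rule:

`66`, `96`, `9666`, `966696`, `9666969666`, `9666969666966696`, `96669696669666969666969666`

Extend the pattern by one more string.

966696966696669696669696669666969666966696

Each term (from the third on) is the previous term followed by the one before it: term 3 = 96·66 = 9666.
Continuing: 96669696669666969666969666 · 9666969666966696 gives term 8.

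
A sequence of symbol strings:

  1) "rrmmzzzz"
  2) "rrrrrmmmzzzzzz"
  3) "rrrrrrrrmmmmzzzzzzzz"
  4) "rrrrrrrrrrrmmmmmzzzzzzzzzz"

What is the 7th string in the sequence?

rrrrrrrrrrrrrrrrrrrrmmmmmmmmzzzzzzzzzzzzzzzz

The n-th term is 3n-1 r's then n+1 m's then 2n+2 z's (n = 1, 2, …).
Setting n = 7 gives 20, 8, 16 characters in each block.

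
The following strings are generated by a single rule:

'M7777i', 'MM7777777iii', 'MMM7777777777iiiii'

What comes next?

MMMM7777777777777iiiiiii

The n-th term is n M's then 3n+1 7's then 2n-1 i's (n = 1, 2, …).
For the next term, n = 4, so the run lengths are 4, 13, 7.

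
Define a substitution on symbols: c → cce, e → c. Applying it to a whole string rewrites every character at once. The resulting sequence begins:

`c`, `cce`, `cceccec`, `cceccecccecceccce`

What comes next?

cceccecccecceccceccecceccceccecccecceccec

Applying the rule to each of the 17 symbols of cceccecccecceccce gives the pieces cce cce c cce cce c cce cce cce c cce cce c cce cce cce c, which concatenate to the answer.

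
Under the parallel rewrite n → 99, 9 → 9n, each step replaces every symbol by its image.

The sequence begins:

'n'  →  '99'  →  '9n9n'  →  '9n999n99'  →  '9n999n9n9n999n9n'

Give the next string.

9n999n9n9n999n999n999n9n9n999n99

Replace each of the 16 characters of 9n999n9n9n999n9n in place — 9n 99 9n 9n 9n 99 9n 99 9n 99 9n 9n 9n 99 9n 99 — and concatenate.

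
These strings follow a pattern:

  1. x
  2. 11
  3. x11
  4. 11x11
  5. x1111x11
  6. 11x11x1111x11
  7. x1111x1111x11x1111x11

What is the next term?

11x11x1111x11x1111x1111x11x1111x11

Each term (from the third on) is the two preceding terms concatenated in order: term 3 = x·11 = x11.
Continuing: 11x11x1111x11 · x1111x1111x11x1111x11 gives term 8.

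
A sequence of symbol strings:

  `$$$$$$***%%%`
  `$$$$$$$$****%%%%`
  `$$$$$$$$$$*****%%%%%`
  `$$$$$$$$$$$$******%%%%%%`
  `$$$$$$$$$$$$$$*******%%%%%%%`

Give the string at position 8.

$$$$$$$$$$$$$$$$$$$$**********%%%%%%%%%%

Each string has the form $^{2n+2} *^{n+1} %^{n+1}, where the shown terms are n = 2, 3, 4, 5, 6.
For term 8, n = 9, so the run lengths are 20, 10, 10.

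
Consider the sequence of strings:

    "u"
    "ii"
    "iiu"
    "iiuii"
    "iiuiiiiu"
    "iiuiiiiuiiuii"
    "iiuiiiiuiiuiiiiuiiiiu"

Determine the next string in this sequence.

iiuiiiiuiiuiiiiuiiiiuiiuiiiiuiiuii

From term 3 onward, concatenate the last term with the second-to-last: ii·u = iiu, iiu·ii = iiuii, …
Continuing: iiuiiiiuiiuiiiiuiiiiu · iiuiiiiuiiuii gives term 8.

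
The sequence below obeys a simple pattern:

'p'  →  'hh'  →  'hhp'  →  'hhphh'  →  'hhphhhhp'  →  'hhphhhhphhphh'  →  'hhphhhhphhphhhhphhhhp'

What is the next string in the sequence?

This is a Fibonacci-style word recurrence s(k) = s(k−1)·s(k−2): e.g. hh·p = hhp.
Continuing: hhphhhhphhphhhhphhhhp · hhphhhhphhphh gives term 8.

hhphhhhphhphhhhphhhhphhphhhhphhphh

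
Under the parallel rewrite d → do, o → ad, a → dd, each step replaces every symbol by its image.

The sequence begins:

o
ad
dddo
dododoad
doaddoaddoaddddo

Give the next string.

Rewriting the 16 symbols of doaddoaddoaddddo one by one yields do ad dd do do ad dd do do ad dd do do do do ad; concatenated:

doaddddodoaddddodoaddddodododoad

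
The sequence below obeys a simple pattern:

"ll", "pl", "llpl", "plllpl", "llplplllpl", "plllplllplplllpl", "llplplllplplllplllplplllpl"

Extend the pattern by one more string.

Each term (from the third on) is the two preceding terms concatenated in order: term 3 = ll·pl = llpl.
So term 8 is plllplllplplllpl·llplplllplplllplllplplllpl.

plllplllplplllplllplplllplplllplllplplllpl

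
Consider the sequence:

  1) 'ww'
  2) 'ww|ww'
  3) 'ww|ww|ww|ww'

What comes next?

Every step duplicates the string with '|' between the halves.
Doubling ww|ww|ww|ww with '|' between the halves:

ww|ww|ww|ww|ww|ww|ww|ww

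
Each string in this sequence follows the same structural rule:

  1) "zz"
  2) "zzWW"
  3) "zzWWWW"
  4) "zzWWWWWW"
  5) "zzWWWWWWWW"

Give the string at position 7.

Each term is the previous one with WW appended.
From zzWWWWWWWW, 2 further steps: zzWWWWWWWW → zzWWWWWWWWWW → (answer).

zzWWWWWWWWWWWW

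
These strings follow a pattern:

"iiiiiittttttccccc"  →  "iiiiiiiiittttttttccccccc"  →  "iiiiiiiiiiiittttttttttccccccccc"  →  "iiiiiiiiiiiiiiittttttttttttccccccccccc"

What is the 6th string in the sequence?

iiiiiiiiiiiiiiiiiiiiittttttttttttttttccccccccccccccc

Reading off run lengths: i runs 6, 9, 12, 15; t runs 6, 8, 10, 12; c runs 5, 7, 9, 11 — each is linear in n, where the shown terms are n = 2, 3, 4, 5.
At n = 7 the blocks have lengths 21, 16, 15.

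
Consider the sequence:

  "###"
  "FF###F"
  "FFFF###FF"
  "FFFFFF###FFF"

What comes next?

Every step adds FF to the front and F to the end of the previous string.
Applying this once more to FFFFFF###FFF:

FFFFFFFF###FFFF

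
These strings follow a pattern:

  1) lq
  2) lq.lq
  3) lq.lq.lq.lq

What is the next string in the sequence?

lq.lq.lq.lq.lq.lq.lq.lq

s(k+1) = s(k)·.·s(k) — each term doubles the last with '.' between the halves.
One more doubling of lq.lq.lq.lq gives the answer.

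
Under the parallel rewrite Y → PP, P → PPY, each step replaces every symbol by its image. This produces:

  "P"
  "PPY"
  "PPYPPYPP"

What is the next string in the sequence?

Rewriting each symbol of PPYPPYPP: P→PPY, P→PPY, Y→PP, P→PPY, P→PPY, Y→PP, P→PPY, P→PPY, which concatenates to PPY PPY PP PPY PPY PP PPY PPY.

PPYPPYPPPPYPPYPPPPYPPY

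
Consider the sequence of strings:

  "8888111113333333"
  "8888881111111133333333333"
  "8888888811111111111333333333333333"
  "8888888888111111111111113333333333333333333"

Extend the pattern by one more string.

Each string has the form 8^{2n} 1^{3n-1} 3^{4n-1}, where the shown terms are n = 2, 3, 4, 5.
At n = 6 the blocks have lengths 12, 17, 23.

8888888888881111111111111111133333333333333333333333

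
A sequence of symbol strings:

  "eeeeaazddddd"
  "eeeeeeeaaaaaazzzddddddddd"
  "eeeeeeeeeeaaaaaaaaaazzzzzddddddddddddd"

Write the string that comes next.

The n-th term is 3n+1 e's then 4n-2 a's then 2n-1 z's then 4n+1 d's (n = 1, 2, …).
At n = 4 the blocks have lengths 13, 14, 7, 17.

eeeeeeeeeeeeeaaaaaaaaaaaaaazzzzzzzddddddddddddddddd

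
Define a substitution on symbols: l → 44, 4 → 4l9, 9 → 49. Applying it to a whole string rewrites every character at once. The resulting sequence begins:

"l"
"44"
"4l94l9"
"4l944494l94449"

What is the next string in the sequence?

4l944494l94l94l9494l944494l94l94l949

Applying the rule to each of the 14 symbols of 4l944494l94449 gives the pieces 4l9 44 49 4l9 4l9 4l9 49 4l9 44 49 4l9 4l9 4l9 49, which concatenate to the answer.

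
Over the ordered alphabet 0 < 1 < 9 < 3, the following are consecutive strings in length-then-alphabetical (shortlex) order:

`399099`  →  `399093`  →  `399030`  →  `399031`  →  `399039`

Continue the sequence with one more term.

The successor of 399039 increments the rightmost position that isn't already 3 and resets every position after it to 0.

399033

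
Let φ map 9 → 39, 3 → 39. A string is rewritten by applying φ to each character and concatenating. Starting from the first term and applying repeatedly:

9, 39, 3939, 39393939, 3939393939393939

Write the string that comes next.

φ(3939393939393939) expands symbol-by-symbol to 39 39 39 39 39 39 39 39 39 39 39 39 39 39 39 39; joining the 16 pieces gives the next term.

39393939393939393939393939393939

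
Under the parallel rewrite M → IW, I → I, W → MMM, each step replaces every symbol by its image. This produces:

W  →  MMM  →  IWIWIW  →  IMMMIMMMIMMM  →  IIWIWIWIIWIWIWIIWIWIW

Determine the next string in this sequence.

Rewriting the 21 symbols of IIWIWIWIIWIWIWIIWIWIW one by one yields I I MMM I MMM I MMM I I MMM I MMM I MMM I I MMM I MMM I MMM; concatenated:

IIMMMIMMMIMMMIIMMMIMMMIMMMIIMMMIMMMIMMM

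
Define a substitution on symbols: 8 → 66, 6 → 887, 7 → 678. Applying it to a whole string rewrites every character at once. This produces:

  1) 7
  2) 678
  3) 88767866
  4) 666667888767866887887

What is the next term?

Replace each of the 21 characters of 666667888767866887887 in place — 887 887 887 887 887 678 66 66 66 678 887 678 66 887 887 66 66 678 66 66 678 — and concatenate.

8878878878878876786666666788876786688788766666786666678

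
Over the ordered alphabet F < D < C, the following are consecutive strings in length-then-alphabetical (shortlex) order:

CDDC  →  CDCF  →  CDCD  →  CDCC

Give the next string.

CCFF

The successor of CDCC increments the rightmost position that isn't already C and resets every position after it to F.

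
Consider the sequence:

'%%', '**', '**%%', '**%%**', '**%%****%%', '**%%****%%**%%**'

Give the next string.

**%%****%%**%%****%%****%%

Each term (from the third on) is the previous term followed by the one before it: term 3 = **·%% = **%%.
Continuing: **%%****%%**%%** · **%%****%% gives term 7.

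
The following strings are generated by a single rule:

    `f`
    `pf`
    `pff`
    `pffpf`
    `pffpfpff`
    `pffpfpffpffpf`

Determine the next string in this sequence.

From term 3 onward, concatenate the last term with the second-to-last: pf·f = pff, pff·pf = pffpf, …
Continuing: pffpfpffpffpf · pffpfpff gives term 7.

pffpfpffpffpfpffpfpff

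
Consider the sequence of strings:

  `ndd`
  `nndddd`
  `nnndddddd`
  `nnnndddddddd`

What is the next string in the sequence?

Term n consists of n n's, followed by 2n d's (n = 1, 2, …).
At n = 5 the blocks have lengths 5, 10.

nnnnndddddddddd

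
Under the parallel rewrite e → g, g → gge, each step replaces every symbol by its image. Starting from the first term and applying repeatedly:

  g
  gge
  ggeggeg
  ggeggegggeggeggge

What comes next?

Rewriting the 17 symbols of ggeggegggeggeggge one by one yields gge gge g gge gge g gge gge gge g gge gge g gge gge gge g; concatenated:

ggeggegggeggegggeggeggegggeggegggeggeggeg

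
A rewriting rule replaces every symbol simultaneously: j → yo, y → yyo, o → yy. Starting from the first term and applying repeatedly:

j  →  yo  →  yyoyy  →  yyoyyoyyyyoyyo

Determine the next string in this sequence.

Replace each of the 14 characters of yyoyyoyyyyoyyo in place — yyo yyo yy yyo yyo yy yyo yyo yyo yyo yy yyo yyo yy — and concatenate.

yyoyyoyyyyoyyoyyyyoyyoyyoyyoyyyyoyyoyy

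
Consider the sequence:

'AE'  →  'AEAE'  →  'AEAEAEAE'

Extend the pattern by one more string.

AEAEAEAEAEAEAEAE

Each string is two copies of the previous one concatenated.
So the next term is two copies of AEAEAEAE.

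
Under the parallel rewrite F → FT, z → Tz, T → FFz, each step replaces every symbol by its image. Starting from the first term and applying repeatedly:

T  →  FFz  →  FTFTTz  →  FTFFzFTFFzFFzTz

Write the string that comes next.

φ(FTFFzFTFFzFFzTz) expands symbol-by-symbol to FT FFz FT FT Tz FT FFz FT FT Tz FT FT Tz FFz Tz; joining the 15 pieces gives the next term.

FTFFzFTFTTzFTFFzFTFTTzFTFTTzFFzTz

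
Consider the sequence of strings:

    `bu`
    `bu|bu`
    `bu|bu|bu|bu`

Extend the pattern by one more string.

bu|bu|bu|bu|bu|bu|bu|bu

Every step duplicates the string with '|' between the halves.
So the next term is two copies of bu|bu|bu|bu with '|' between the halves.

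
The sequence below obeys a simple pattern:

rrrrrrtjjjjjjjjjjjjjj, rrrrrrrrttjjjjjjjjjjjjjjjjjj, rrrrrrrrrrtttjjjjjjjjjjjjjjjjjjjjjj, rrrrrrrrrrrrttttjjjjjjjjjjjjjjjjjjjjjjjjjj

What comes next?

Reading off run lengths: r runs 6, 8, 10, 12; t runs 1, 2, 3, 4; j runs 14, 18, 22, 26 — each is linear in n, where the shown terms are n = 3, 4, 5, 6.
Setting n = 7 gives 14, 5, 30 characters in each block.

rrrrrrrrrrrrrrtttttjjjjjjjjjjjjjjjjjjjjjjjjjjjjjj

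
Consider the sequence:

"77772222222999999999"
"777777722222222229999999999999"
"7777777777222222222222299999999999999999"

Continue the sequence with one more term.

77777777777772222222222222222999999999999999999999

Reading off run lengths: 7 runs 4, 7, 10; 2 runs 7, 10, 13; 9 runs 9, 13, 17 — each is linear in n, where the shown terms are n = 2, 3, 4.
At n = 5 the blocks have lengths 13, 16, 21.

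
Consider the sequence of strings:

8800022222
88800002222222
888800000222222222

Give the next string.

8888800000022222222222

Reading off run lengths: 8 runs 2, 3, 4; 0 runs 3, 4, 5; 2 runs 5, 7, 9 — each is linear in n, where the shown terms are n = 3, 4, 5.
For the next term, n = 6, so the run lengths are 5, 6, 11.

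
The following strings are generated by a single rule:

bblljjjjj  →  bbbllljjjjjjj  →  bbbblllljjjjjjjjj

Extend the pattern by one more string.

bbbbbllllljjjjjjjjjjj

Each string has the form b^{n} l^{n} j^{2n+1}, where the shown terms are n = 2, 3, 4.
Setting n = 5 gives 5, 5, 11 characters in each block.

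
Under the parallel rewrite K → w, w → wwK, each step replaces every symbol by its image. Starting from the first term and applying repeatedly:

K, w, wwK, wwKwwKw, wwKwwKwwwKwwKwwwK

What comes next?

Applying the rule to each of the 17 symbols of wwKwwKwwwKwwKwwwK gives the pieces wwK wwK w wwK wwK w wwK wwK wwK w wwK wwK w wwK wwK wwK w, which concatenate to the answer.

wwKwwKwwwKwwKwwwKwwKwwKwwwKwwKwwwKwwKwwKw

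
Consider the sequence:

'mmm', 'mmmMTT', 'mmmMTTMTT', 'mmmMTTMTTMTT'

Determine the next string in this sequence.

Each term is the previous one with MTT appended.
One more step from mmmMTTMTTMTT gives the answer.

mmmMTTMTTMTTMTT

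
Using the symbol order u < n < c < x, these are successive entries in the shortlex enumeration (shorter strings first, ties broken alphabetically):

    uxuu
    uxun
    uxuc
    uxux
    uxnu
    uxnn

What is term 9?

uxcu

Advancing 3 positions from uxnn through uxnn → uxnc → uxnx reaches term 9.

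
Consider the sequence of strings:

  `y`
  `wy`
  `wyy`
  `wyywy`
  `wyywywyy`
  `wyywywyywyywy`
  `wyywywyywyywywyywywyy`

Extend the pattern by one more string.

From term 3 onward, concatenate the last term with the second-to-last: wy·y = wyy, wyy·wy = wyywy, …
The next term joins wyywywyywyywywyywywyy and wyywywyywyywy.

wyywywyywyywywyywywyywyywywyywyywy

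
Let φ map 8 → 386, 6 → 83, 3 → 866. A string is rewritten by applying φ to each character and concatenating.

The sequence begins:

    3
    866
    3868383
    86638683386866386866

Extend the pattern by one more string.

Applying the rule to each of the 20 symbols of 86638683386866386866 gives the pieces 386 83 83 866 386 83 386 866 866 386 83 386 83 83 866 386 83 386 83 83, which concatenate to the answer.

386838386638683386866866386833868383866386833868383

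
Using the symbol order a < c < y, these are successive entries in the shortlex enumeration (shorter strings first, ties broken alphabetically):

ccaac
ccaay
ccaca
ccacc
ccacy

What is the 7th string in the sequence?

Stepping forward 2 times from ccacy: ccacy → ccaya, then the target.

ccayc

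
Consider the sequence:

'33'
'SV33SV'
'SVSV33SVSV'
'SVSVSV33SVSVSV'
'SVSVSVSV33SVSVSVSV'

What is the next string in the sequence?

s(k+1) = SV·s(k)·SV, so each term gains SV as a prefix and SV as a suffix.
Applying this once more to SVSVSVSV33SVSVSVSV:

SVSVSVSVSV33SVSVSVSVSV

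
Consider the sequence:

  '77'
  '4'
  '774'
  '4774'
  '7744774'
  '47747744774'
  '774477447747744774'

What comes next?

From term 3 onward, concatenate the second-to-last term with the last: 77·4 = 774, 4·774 = 4774, …
The next term joins 47747744774 and 774477447747744774.

47747744774774477447747744774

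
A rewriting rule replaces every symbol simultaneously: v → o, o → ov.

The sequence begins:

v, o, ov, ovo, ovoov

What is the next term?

Apply φ to ovoov symbol by symbol: o→ov, v→o, o→ov, o→ov, v→o; joined: ov o ov ov o.

ovoovovo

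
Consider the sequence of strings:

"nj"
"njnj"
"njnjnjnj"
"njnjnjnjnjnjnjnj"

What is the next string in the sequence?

Every step duplicates the string.
So the next term is two copies of njnjnjnjnjnjnjnj.

njnjnjnjnjnjnjnjnjnjnjnjnjnjnjnj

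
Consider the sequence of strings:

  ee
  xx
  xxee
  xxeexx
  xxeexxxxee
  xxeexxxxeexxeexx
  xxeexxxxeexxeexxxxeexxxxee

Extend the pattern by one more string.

xxeexxxxeexxeexxxxeexxxxeexxeexxxxeexxeexx

This is a Fibonacci-style word recurrence s(k) = s(k−1)·s(k−2): e.g. xx·ee = xxee.
So term 8 is xxeexxxxeexxeexxxxeexxxxee·xxeexxxxeexxeexx.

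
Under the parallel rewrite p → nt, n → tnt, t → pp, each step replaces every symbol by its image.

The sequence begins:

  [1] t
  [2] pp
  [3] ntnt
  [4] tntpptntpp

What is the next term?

Rewriting each symbol of tntpptntpp: t→pp, n→tnt, t→pp, p→nt, p→nt, t→pp, n→tnt, t→pp, p→nt, p→nt, which concatenates to pp tnt pp nt nt pp tnt pp nt nt.

pptntppntntpptntppntnt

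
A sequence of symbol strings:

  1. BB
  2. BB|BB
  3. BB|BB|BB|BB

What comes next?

BB|BB|BB|BB|BB|BB|BB|BB

Each string is two copies of the previous one joined by '|'.
One more doubling of BB|BB|BB|BB gives the answer.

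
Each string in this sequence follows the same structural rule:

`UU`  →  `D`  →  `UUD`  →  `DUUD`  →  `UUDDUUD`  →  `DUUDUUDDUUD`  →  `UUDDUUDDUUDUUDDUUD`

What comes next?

From term 3 onward, concatenate the second-to-last term with the last: UU·D = UUD, D·UUD = DUUD, …
Continuing: DUUDUUDDUUD · UUDDUUDDUUDUUDDUUD gives term 8.

DUUDUUDDUUDUUDDUUDDUUDUUDDUUD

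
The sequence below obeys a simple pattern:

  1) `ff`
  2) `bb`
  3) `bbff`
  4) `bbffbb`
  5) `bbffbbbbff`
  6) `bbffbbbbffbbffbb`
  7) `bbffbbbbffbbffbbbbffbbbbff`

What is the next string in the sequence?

This is a Fibonacci-style word recurrence s(k) = s(k−1)·s(k−2): e.g. bb·ff = bbff.
So term 8 is bbffbbbbffbbffbbbbffbbbbff·bbffbbbbffbbffbb.

bbffbbbbffbbffbbbbffbbbbffbbffbbbbffbbffbb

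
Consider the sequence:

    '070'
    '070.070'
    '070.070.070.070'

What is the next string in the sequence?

070.070.070.070.070.070.070.070

s(k+1) = s(k)·.·s(k) — each term doubles the last with '.' between the halves.
One more doubling of 070.070.070.070 gives the answer.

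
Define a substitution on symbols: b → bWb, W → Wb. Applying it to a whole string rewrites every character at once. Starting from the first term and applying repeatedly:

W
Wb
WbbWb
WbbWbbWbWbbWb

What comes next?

Replace each of the 13 characters of WbbWbbWbWbbWb in place — Wb bWb bWb Wb bWb bWb Wb bWb Wb bWb bWb Wb bWb — and concatenate.

WbbWbbWbWbbWbbWbWbbWbWbbWbbWbWbbWb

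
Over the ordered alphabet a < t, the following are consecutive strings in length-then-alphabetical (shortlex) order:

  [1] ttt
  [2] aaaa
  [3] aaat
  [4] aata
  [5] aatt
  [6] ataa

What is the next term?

The successor of ataa increments the rightmost position that isn't already t and resets every position after it to a.

atat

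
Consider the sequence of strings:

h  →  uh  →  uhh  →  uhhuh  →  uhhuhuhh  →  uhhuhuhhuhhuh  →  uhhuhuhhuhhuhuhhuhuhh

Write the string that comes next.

uhhuhuhhuhhuhuhhuhuhhuhhuhuhhuhhuh

From term 3 onward, concatenate the last term with the second-to-last: uh·h = uhh, uhh·uh = uhhuh, …
The next term joins uhhuhuhhuhhuhuhhuhuhh and uhhuhuhhuhhuh.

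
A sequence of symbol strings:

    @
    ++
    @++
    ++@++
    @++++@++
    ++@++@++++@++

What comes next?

@++++@++++@++@++++@++

This is a Fibonacci-style word recurrence s(k) = s(k−2)·s(k−1): e.g. @·++ = @++.
So term 7 is @++++@++·++@++@++++@++.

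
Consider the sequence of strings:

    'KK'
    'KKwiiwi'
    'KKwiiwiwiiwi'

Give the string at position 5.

KKwiiwiwiiwiwiiwiwiiwi

Each term is the previous one with wiiwi appended.
From KKwiiwiwiiwi, 2 further steps: KKwiiwiwiiwi → KKwiiwiwiiwiwiiwi → (answer).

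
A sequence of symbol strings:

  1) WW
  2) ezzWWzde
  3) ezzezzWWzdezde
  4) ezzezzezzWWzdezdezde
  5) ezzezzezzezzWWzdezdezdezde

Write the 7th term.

s(k+1) = ezz·s(k)·zde, so each term gains ezz as a prefix and zde as a suffix.
From ezzezzezzezzWWzdezdezdezde, 2 further steps: ezzezzezzezzWWzdezdezdezde → ezzezzezzezzezzWWzdezdezdezdezde → (answer).

ezzezzezzezzezzezzWWzdezdezdezdezdezde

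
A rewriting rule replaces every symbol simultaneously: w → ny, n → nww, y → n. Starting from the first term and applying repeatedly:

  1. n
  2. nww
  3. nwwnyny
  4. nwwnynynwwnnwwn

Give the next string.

nwwnynynwwnnwwnnwwnynynwwnwwnynynww

Replace each of the 15 characters of nwwnynynwwnnwwn in place — nww ny ny nww n nww n nww ny ny nww nww ny ny nww — and concatenate.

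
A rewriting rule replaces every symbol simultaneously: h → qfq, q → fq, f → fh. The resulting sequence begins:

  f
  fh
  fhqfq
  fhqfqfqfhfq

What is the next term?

Apply φ to fhqfqfqfhfq symbol by symbol: f→fh, h→qfq, q→fq, f→fh, q→fq, f→fh, q→fq, f→fh, h→qfq, f→fh, q→fq; joined: fh qfq fq fh fq fh fq fh qfq fh fq.

fhqfqfqfhfqfhfqfhqfqfhfq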